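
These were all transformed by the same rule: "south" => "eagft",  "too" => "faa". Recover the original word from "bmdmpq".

parade

Compare letters: s→e is +12, o→a is +12, u→g is +12 — a constant shift. Every letter moves 12 places later in the alphabet, wrapping around z→a.
Reversing it on bmdmpq: b−12=p, m−12=a, d−12=r, m−12=a, p−12=d, q−12=e.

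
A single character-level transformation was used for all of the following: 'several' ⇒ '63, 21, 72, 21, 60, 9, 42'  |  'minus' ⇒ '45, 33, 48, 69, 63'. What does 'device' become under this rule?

s(#19)→63 and e(#5)→21: differences scale by 3, so n = 3·pos + 6. Each letter becomes 3×(its alphabet position, a=1..z=26) + 6.
Applying it to device: d=4→18, e=5→21, v=22→72, i=9→33, c=3→15, e=5→21.

18, 21, 72, 33, 15, 21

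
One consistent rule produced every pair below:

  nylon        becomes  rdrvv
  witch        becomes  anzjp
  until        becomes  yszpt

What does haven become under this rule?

The shift increases by 1 at each position, starting from +4: 4, 5, 6, ….
For haven: h+4=l, a+5=f, v+6=b, e+7=l, n+8=v.

lfblv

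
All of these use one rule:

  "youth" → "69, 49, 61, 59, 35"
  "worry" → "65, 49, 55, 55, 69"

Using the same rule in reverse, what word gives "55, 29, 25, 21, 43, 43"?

recall

With a=1..z=26, the number is 2·pos + 19.
Reversing it on 55, 29, 25, 21, 43, 43: 55→(55−19)÷2=18=r, 29→(29−19)÷2=5=e, 25→(25−19)÷2=3=c, 21→(21−19)÷2=1=a, 43→(43−19)÷2=12=l, 43→(43−19)÷2=12=l.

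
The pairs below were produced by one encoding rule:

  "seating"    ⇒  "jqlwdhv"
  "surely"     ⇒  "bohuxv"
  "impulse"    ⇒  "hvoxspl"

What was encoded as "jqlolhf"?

ceiling

The output letters match the input read backwards, each shifted +3: seating reversed is gnitaes. Two steps: reverse the string, then apply a Caesar shift of +3.
Reversing it on jqlolhf: shift back: j−3=g, q−3=n, l−3=i, o−3=l, l−3=i, h−3=e, f−3=c → gniliec; then reverse → ceiling.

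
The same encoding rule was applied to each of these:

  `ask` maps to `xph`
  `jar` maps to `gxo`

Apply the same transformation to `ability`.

Compare letters: a→x is +23, s→p is +23, k→h is +23 — a constant shift. Every letter moves 23 places later in the alphabet, wrapping around z→a.
On ability: a+23=x, b+23=y, i+23=f, l+23=i, i+23=f, t+23=q, y+23=v.

xyfifqv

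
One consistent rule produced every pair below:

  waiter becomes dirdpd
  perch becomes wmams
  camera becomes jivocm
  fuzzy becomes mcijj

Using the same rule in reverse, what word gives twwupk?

Letter i (0-indexed) is shifted by i+7, so successive shifts are 7, 8, 9, ….
Decoding twwupk: t−7=m, w−8=o, w−9=n, u−10=k, p−11=e, k−12=y.

monkey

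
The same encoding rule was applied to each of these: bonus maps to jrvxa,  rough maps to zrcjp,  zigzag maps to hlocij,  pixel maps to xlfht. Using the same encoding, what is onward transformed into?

Shifts by position in bonus: pos 0: b→j (+8), pos 1: o→r (+3), pos 2: n→v (+8), pos 3: u→x (+3) — repeating every 2. A repeating key of period 2 is used — shifts +8, +3 over and over.
Applying it to onward: o+8=w, n+3=q, w+8=e, a+3=d, r+8=z, d+3=g.

wqedzg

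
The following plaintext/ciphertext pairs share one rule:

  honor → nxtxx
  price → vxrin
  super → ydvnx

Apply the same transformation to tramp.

zxjsv

The shift depends on letter class: consonant h→n is +6, but vowel o→x is +9. Vowels shift forward by 9 and consonants shift forward by 6.
Applying it to tramp: t(cons)+6=z, r(cons)+6=x, a(vowel)+9=j, m(cons)+6=s, p(cons)+6=v.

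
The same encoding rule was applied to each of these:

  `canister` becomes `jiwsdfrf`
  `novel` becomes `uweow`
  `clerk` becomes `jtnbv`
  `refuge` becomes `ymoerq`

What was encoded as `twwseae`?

In canister: c→j is +7, a→i is +8, n→w is +9, i→s is +10 — the shift increases by 1 each position. The shift increases by 1 at each position, starting from +7: 7, 8, 9, ….
Reversing it on twwseae: t−7=m, w−8=o, w−9=n, s−10=i, e−11=t, a−12=o, e−13=r.

monitor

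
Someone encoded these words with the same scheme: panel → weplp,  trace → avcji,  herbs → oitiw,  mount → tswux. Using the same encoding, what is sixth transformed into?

Shifts by position in panel: pos 0: p→w (+7), pos 1: a→e (+4), pos 2: n→p (+2), pos 3: e→l (+7), pos 4: l→p (+4) — repeating every 3. The shifts repeat in a cycle of length 3: positions 0,1,… shift by +7, +4, +2, then the pattern repeats.
Applying it to sixth: s+7=z, i+4=m, x+2=z, t+7=a, h+4=l.

zmzal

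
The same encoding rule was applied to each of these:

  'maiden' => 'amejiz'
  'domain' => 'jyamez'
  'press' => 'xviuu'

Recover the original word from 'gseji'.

guide

m(12)→a(0) and a(0)→m(12) fit y≡25x+12 (mod 26); the inverse of 25 mod 26 is 25. Treating letters as 0–25, the rule is x ↦ 25x + 12 (mod 26).
Reversing it on gseji: g(6)→25·(6−12)≡6=g; s(18)→25·(18−12)≡20=u; e(4)→25·(4−12)≡8=i; j(9)→25·(9−12)≡3=d; i(8)→25·(8−12)≡4=e (all mod 26).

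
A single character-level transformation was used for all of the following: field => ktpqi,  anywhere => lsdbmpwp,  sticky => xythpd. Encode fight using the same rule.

The shift depends on letter class: consonant f→k is +5, but vowel i→t is +11. Vowels shift forward by 11 and consonants shift forward by 5.
On fight: f(cons)+5=k, i(vowel)+11=t, g(cons)+5=l, h(cons)+5=m, t(cons)+5=y.

ktlmy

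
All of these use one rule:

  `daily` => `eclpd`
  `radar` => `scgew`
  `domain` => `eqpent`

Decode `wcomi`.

valid

The shift increases by 1 at each position, starting from +1: 1, 2, 3, ….
Reversing it on wcomi: w−1=v, c−2=a, o−3=l, m−4=i, i−5=d.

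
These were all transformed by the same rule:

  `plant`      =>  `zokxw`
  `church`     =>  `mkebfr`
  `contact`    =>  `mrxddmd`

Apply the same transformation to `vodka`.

It's a Vigenère-style cipher with numeric key [10,3,10]: position i shifts by key[i mod 3].
For vodka: v+10=f, o+3=r, d+10=n, k+10=u, a+3=d.

frnud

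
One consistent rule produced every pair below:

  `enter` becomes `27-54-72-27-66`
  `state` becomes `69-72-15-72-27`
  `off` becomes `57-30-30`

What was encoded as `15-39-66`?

air

e(#5)→27 and n(#14)→54: differences scale by 3, so n = 3·pos + 12. With a=1..z=26, the number is 3·pos + 12.
Undoing it on 15-39-66: 15→(15−12)÷3=1=a, 39→(39−12)÷3=9=i, 66→(66−12)÷3=18=r.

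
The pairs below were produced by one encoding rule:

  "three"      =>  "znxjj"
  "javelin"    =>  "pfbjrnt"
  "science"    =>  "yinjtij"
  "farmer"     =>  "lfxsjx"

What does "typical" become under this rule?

zevnifr

Vowels shift forward by 5 and consonants shift forward by 6.
Applying it to typical: t(cons)+6=z, y(cons)+6=e, p(cons)+6=v, i(vowel)+5=n, c(cons)+6=i, a(vowel)+5=f, l(cons)+6=r.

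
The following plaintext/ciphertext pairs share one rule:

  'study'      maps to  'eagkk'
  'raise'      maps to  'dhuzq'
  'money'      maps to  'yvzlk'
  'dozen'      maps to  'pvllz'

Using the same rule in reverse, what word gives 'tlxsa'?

Shifts by position in study: pos 0: s→e (+12), pos 1: t→a (+7), pos 2: u→g (+12), pos 3: d→k (+7) — repeating every 2. The shifts repeat in a cycle of length 2: positions 0,1,… shift by +12, +7, then the pattern repeats.
Decoding tlxsa: t−12=h, l−7=e, x−12=l, s−7=l, a−12=o.

hello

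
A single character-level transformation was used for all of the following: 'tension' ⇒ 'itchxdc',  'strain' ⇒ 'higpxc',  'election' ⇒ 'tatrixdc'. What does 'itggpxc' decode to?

terrain

Compare letters: t→i is +15, e→t is +15, n→c is +15 — a constant shift. Each letter is shifted forward by 15 in the alphabet (a Caesar shift of +15).
Undoing it on itggpxc: i−15=t, t−15=e, g−15=r, g−15=r, p−15=a, x−15=i, c−15=n.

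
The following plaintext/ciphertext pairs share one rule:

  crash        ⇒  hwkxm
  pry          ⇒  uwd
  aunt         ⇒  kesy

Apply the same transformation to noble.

sygqo

Vowels shift forward by 10 and consonants shift forward by 5.
On noble: n(cons)+5=s, o(vowel)+10=y, b(cons)+5=g, l(cons)+5=q, e(vowel)+10=o.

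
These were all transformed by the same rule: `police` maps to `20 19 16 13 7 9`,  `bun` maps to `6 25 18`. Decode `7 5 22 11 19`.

The number is (letter's place in the alphabet, a=1) + 4.
Undoing it on 7 5 22 11 19: 7→(7−4)÷1=3=c, 5→(5−4)÷1=1=a, 22→(22−4)÷1=18=r, 11→(11−4)÷1=7=g, 19→(19−4)÷1=15=o.

cargo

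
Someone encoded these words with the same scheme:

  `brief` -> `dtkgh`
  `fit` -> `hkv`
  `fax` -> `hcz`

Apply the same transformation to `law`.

ncy

Compare letters: b→d is +2, r→t is +2, i→k is +2 — a constant shift. Every letter moves 2 places later in the alphabet, wrapping around z→a.
On law: l+2=n, a+2=c, w+2=y.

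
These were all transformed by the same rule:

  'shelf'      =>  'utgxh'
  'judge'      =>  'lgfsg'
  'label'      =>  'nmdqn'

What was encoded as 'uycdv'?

smart

The shifts repeat in a cycle of length 2: positions 0,1,… shift by +2, +12, then the pattern repeats.
Decoding uycdv: u−2=s, y−12=m, c−2=a, d−12=r, v−2=t.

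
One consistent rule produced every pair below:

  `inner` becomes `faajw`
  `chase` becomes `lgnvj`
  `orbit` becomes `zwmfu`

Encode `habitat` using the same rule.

i(8)→f(5) and n(13)→a(0) fit y≡25x+13 (mod 26); the inverse of 25 mod 26 is 25. Treating letters as 0–25, the rule is x ↦ 25x + 13 (mod 26).
Applying it to habitat: h(7)→25·7+13≡6=g; a(0)→25·0+13≡13=n; b(1)→25·1+13≡12=m; i(8)→25·8+13≡5=f; t(19)→25·19+13≡20=u; a(0)→25·0+13≡13=n; t(19)→25·19+13≡20=u (all mod 26).

gnmfunu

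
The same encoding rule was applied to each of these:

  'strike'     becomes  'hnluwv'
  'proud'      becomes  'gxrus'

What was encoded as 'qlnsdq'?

Two steps: reverse the string, then apply a Caesar shift of +3.
Reversing it on qlnsdq: shift back: q−3=n, l−3=i, n−3=k, s−3=p, d−3=a, q−3=n → nikpan; then reverse → napkin.

napkin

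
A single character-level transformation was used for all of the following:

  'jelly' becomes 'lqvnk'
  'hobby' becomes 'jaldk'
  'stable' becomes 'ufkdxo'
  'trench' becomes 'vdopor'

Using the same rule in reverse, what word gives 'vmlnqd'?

tablet

Shifts by position in jelly: pos 0: j→l (+2), pos 1: e→q (+12), pos 2: l→v (+10), pos 3: l→n (+2), pos 4: y→k (+12) — repeating every 3. The shifts repeat in a cycle of length 3: positions 0,1,… shift by +2, +12, +10, then the pattern repeats.
Decoding vmlnqd: v−2=t, m−12=a, l−10=b, n−2=l, q−12=e, d−10=t.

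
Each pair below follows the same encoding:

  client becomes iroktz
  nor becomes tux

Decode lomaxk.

Compare letters: c→i is +6, l→r is +6, i→o is +6 — a constant shift. This is a Caesar cipher with shift 6.
Undoing it on lomaxk: l−6=f, o−6=i, m−6=g, a−6=u, x−6=r, k−6=e.

figure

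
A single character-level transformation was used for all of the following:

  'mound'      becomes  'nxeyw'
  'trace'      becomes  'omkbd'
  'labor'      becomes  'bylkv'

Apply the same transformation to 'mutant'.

dxkdew

Read the word backwards and shift each letter +10.
Applying it to mutant: reverse → tnatum; then shift: t+10=d, n+10=x, a+10=k, t+10=d, u+10=e, m+10=w.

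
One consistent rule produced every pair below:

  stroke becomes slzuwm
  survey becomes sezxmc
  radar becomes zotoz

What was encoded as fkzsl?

s(18)→s(18) and t(19)→l(11) fit y≡19x+14 (mod 26); the inverse of 19 mod 26 is 11. Treating letters as 0–25, the rule is x ↦ 19x + 14 (mod 26).
Undoing it on fkzsl: f(5)→11·(5−14)≡5=f; k(10)→11·(10−14)≡8=i; z(25)→11·(25−14)≡17=r; s(18)→11·(18−14)≡18=s; l(11)→11·(11−14)≡19=t (all mod 26).

first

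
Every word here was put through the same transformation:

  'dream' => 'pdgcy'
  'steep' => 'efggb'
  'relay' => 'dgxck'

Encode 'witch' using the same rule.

ikfot

Two shifts are in play — +2 for a/e/i/o/u, +12 for every other letter.
For witch: w(cons)+12=i, i(vowel)+2=k, t(cons)+12=f, c(cons)+12=o, h(cons)+12=t.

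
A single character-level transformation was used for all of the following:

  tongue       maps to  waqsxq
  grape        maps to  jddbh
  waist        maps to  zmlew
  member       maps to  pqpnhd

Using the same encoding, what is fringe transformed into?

Shifts by position in tongue: pos 0: t→w (+3), pos 1: o→a (+12), pos 2: n→q (+3), pos 3: g→s (+12) — repeating every 2. It's a Vigenère-style cipher with numeric key [3,12]: position i shifts by key[i mod 2].
On fringe: f+3=i, r+12=d, i+3=l, n+12=z, g+3=j, e+12=q.

idlzjq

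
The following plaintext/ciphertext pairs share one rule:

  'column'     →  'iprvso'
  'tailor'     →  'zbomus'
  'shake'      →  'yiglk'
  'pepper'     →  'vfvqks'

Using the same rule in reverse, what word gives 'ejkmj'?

A repeating key of period 2 is used — shifts +6, +1 over and over.
Decoding ejkmj: e−6=y, j−1=i, k−6=e, m−1=l, j−6=d.

yield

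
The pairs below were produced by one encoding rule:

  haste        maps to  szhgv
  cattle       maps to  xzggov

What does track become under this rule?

gizxp

Each pair mirrors across the alphabet (h↔s, a↔z, s↔h): positions sum to 25. This is the alphabet-reversal cipher (Atbash): a becomes z, b becomes y, etc.
For track: t↔g, r↔i, a↔z, c↔x, k↔p.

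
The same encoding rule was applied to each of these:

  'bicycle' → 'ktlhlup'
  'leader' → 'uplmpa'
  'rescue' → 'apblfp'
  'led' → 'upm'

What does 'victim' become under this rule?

etlctv

The shift depends on letter class: consonant b→k is +9, but vowel i→t is +11. Vowels shift forward by 11 and consonants shift forward by 9.
For victim: v(cons)+9=e, i(vowel)+11=t, c(cons)+9=l, t(cons)+9=c, i(vowel)+11=t, m(cons)+9=v.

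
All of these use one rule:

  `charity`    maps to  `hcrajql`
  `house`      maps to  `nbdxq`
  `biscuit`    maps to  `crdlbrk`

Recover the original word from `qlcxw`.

notch

The word is reversed, then every letter is shifted forward by 9.
Undoing it on qlcxw: shift back: q−9=h, l−9=c, c−9=t, x−9=o, w−9=n → hcton; then reverse → notch.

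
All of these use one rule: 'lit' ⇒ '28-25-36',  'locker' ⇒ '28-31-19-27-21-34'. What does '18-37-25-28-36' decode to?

built

Each letter is replaced by its alphabet position (a=1..z=26) + 16.
Decoding 18-37-25-28-36: 18→(18−16)÷1=2=b, 37→(37−16)÷1=21=u, 25→(25−16)÷1=9=i, 28→(28−16)÷1=12=l, 36→(36−16)÷1=20=t.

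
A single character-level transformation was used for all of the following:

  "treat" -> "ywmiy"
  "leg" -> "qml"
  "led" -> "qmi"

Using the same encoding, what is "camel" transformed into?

hirmq

Two shifts are in play — +8 for a/e/i/o/u, +5 for every other letter.
On camel: c(cons)+5=h, a(vowel)+8=i, m(cons)+5=r, e(vowel)+8=m, l(cons)+5=q.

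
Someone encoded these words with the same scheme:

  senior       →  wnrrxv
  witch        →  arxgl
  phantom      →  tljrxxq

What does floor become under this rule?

The shift depends on letter class: consonant s→w is +4, but vowel e→n is +9. Vowels shift forward by 9 and consonants shift forward by 4.
For floor: f(cons)+4=j, l(cons)+4=p, o(vowel)+9=x, o(vowel)+9=x, r(cons)+4=v.

jpxxv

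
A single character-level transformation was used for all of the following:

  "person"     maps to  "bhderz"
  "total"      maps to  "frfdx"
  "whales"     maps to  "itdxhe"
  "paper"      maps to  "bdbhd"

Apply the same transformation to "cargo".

The shift depends on letter class: consonant p→b is +12, but vowel e→h is +3. Vowels shift forward by 3 and consonants shift forward by 12.
Applying it to cargo: c(cons)+12=o, a(vowel)+3=d, r(cons)+12=d, g(cons)+12=s, o(vowel)+3=r.

oddsr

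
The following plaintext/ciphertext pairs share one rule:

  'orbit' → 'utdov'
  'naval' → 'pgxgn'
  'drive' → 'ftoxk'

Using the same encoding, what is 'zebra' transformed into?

bkdtg

The shift depends on letter class: consonant r→t is +2, but vowel o→u is +6. Two shifts are in play — +6 for a/e/i/o/u, +2 for every other letter.
For zebra: z(cons)+2=b, e(vowel)+6=k, b(cons)+2=d, r(cons)+2=t, a(vowel)+6=g.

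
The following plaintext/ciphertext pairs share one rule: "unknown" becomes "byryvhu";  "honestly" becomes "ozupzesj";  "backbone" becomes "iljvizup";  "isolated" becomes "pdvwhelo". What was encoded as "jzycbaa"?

corrupt

Shifts by position in unknown: pos 0: u→b (+7), pos 1: n→y (+11), pos 2: k→r (+7), pos 3: n→y (+11) — repeating every 2. A repeating key of period 2 is used — shifts +7, +11 over and over.
Decoding jzycbaa: j−7=c, z−11=o, y−7=r, c−11=r, b−7=u, a−11=p, a−7=t.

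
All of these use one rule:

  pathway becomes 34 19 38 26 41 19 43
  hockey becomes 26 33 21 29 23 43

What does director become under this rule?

p is letter #16 and maps to 34: an offset of 18. Letters become their 1-based position plus 18 (so a→19, b→20, …).
Applying it to director: d=4→22, i=9→27, r=18→36, e=5→23, c=3→21, t=20→38, o=15→33, r=18→36.

22 27 36 23 21 38 33 36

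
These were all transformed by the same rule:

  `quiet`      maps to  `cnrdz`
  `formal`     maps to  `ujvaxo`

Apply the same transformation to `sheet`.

cnnqb

The output letters match the input read backwards, each shifted +9: quiet reversed is teiuq. Read the word backwards and shift each letter +9.
On sheet: reverse → teehs; then shift: t+9=c, e+9=n, e+9=n, h+9=q, s+9=b.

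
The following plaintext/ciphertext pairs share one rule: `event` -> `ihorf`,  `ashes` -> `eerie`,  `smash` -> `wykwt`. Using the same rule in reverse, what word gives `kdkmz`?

It's a Vigenère-style cipher with numeric key [4,12,10]: position i shifts by key[i mod 3].
Reversing it on kdkmz: k−4=g, d−12=r, k−10=a, m−4=i, z−12=n.

grain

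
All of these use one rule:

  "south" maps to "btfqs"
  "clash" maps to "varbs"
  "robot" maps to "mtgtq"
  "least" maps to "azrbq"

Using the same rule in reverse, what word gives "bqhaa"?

This is an affine cipher: with a=0,…,z=25, each position x becomes (15x+17) mod 26.
Undoing it on bqhaa: b(1)→7·(1−17)≡18=s; q(16)→7·(16−17)≡19=t; h(7)→7·(7−17)≡8=i; a(0)→7·(0−17)≡11=l; a(0)→7·(0−17)≡11=l (all mod 26).

still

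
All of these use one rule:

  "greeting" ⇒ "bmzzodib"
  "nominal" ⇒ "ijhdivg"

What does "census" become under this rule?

Every letter moves 21 places later in the alphabet, wrapping around z→a.
Applying it to census: c+21=x, e+21=z, n+21=i, s+21=n, u+21=p, s+21=n.

xzinpn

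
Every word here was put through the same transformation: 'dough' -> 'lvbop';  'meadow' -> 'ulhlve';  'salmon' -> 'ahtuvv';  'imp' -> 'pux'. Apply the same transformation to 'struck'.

abzbks

The rule splits by letter class: vowels +7, consonants +8.
On struck: s(cons)+8=a, t(cons)+8=b, r(cons)+8=z, u(vowel)+7=b, c(cons)+8=k, k(cons)+8=s.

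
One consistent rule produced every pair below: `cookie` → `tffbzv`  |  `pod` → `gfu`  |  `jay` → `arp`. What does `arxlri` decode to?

jaguar

Compare letters: c→t is +17, o→f is +17, o→f is +17 — a constant shift. This is a Caesar cipher with shift 17.
Undoing it on arxlri: a−17=j, r−17=a, x−17=g, l−17=u, r−17=a, i−17=r.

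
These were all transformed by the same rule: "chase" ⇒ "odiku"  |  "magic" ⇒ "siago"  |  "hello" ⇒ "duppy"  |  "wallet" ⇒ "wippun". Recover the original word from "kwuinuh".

c(2)→o(14) and h(7)→d(3) fit y≡3x+8 (mod 26); the inverse of 3 mod 26 is 9. This is an affine cipher: with a=0,…,z=25, each position x becomes (3x+8) mod 26.
Undoing it on kwuinuh: k(10)→9·(10−8)≡18=s; w(22)→9·(22−8)≡22=w; u(20)→9·(20−8)≡4=e; i(8)→9·(8−8)≡0=a; n(13)→9·(13−8)≡19=t; u(20)→9·(20−8)≡4=e; h(7)→9·(7−8)≡17=r (all mod 26).

sweater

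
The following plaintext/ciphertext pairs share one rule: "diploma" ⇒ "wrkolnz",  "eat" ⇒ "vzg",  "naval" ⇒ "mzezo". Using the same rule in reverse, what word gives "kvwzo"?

pedal

This is the alphabet-reversal cipher (Atbash): a becomes z, b becomes y, etc.
Decoding kvwzo: k↔p, v↔e, w↔d, z↔a, o↔l.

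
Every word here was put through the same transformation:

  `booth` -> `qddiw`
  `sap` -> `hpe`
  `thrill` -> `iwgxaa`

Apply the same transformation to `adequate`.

pstfjpit

Every letter moves 15 places later in the alphabet, wrapping around z→a.
Applying it to adequate: a+15=p, d+15=s, e+15=t, q+15=f, u+15=j, a+15=p, t+15=i, e+15=t.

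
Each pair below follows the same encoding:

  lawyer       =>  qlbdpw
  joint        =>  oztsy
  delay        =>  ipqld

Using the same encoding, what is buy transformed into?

gfd

Vowels shift forward by 11 and consonants shift forward by 5.
For buy: b(cons)+5=g, u(vowel)+11=f, y(cons)+5=d.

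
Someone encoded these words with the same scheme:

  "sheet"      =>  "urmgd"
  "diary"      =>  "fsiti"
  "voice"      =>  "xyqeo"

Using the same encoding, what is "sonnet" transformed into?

Shifts by position in sheet: pos 0: s→u (+2), pos 1: h→r (+10), pos 2: e→m (+8), pos 3: e→g (+2), pos 4: t→d (+10) — repeating every 3. The shifts repeat in a cycle of length 3: positions 0,1,… shift by +2, +10, +8, then the pattern repeats.
On sonnet: s+2=u, o+10=y, n+8=v, n+2=p, e+10=o, t+8=b.

uyvpob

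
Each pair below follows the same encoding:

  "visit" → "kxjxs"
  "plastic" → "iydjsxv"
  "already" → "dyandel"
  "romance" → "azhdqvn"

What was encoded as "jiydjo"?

splash

v(21)→k(10) and i(8)→x(23) fit y≡9x+3 (mod 26); the inverse of 9 mod 26 is 3. Treating letters as 0–25, the rule is x ↦ 9x + 3 (mod 26).
Reversing it on jiydjo: j(9)→3·(9−3)≡18=s; i(8)→3·(8−3)≡15=p; y(24)→3·(24−3)≡11=l; d(3)→3·(3−3)≡0=a; j(9)→3·(9−3)≡18=s; o(14)→3·(14−3)≡7=h (all mod 26).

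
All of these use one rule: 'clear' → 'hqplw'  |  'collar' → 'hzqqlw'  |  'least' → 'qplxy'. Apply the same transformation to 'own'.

zbs

Vowels shift forward by 11 and consonants shift forward by 5.
Applying it to own: o(vowel)+11=z, w(cons)+5=b, n(cons)+5=s.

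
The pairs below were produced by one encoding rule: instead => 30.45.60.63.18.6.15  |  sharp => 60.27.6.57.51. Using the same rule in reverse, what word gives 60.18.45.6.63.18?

senate

i(#9)→30 and n(#14)→45: differences scale by 3, so n = 3·pos + 3. With a=1..z=26, the number is 3·pos + 3.
Reversing it on 60.18.45.6.63.18: 60→(60−3)÷3=19=s, 18→(18−3)÷3=5=e, 45→(45−3)÷3=14=n, 6→(6−3)÷3=1=a, 63→(63−3)÷3=20=t, 18→(18−3)÷3=5=e.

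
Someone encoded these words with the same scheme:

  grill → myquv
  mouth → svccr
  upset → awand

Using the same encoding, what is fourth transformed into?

Letter i (0-indexed) is shifted by i+6, so successive shifts are 6, 7, 8, ….
Applying it to fourth: f+6=l, o+7=v, u+8=c, r+9=a, t+10=d, h+11=s.

lvcads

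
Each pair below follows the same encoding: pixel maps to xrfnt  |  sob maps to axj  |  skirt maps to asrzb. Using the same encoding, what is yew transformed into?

The shift depends on letter class: consonant p→x is +8, but vowel i→r is +9. Two shifts are in play — +9 for a/e/i/o/u, +8 for every other letter.
On yew: y(cons)+8=g, e(vowel)+9=n, w(cons)+8=e.

gne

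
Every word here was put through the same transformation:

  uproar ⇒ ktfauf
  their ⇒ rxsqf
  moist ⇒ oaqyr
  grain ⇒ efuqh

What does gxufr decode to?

chart

Each letter's alphabet position (a=0..z=25) is mapped through 19·x+20 mod 26 — an affine cipher.
Undoing it on gxufr: g(6)→11·(6−20)≡2=c; x(23)→11·(23−20)≡7=h; u(20)→11·(20−20)≡0=a; f(5)→11·(5−20)≡17=r; r(17)→11·(17−20)≡19=t (all mod 26).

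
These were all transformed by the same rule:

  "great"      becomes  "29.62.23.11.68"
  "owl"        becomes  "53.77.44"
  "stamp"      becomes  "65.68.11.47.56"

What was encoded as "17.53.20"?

cod

Each letter becomes 3×(its alphabet position, a=1..z=26) + 8.
Decoding 17.53.20: 17→(17−8)÷3=3=c, 53→(53−8)÷3=15=o, 20→(20−8)÷3=4=d.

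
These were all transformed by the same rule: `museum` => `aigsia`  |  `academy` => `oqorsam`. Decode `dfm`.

pry

Compare letters: m→a is +14, u→i is +14, s→g is +14 — a constant shift. It's a constant shift of +14 (ROT14).
Undoing it on dfm: d−14=p, f−14=r, m−14=y.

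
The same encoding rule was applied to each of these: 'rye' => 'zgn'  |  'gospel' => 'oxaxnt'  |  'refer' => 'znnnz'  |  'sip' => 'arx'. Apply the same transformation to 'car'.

kjz

The shift depends on letter class: consonant r→z is +8, but vowel e→n is +9. Vowels shift forward by 9 and consonants shift forward by 8.
Applying it to car: c(cons)+8=k, a(vowel)+9=j, r(cons)+8=z.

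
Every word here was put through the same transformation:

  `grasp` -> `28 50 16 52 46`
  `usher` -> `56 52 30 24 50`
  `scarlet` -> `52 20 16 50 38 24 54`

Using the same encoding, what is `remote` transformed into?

g(#7)→28 and r(#18)→50: differences scale by 2, so n = 2·pos + 14. With a=1..z=26, the number is 2·pos + 14.
For remote: r=18→50, e=5→24, m=13→40, o=15→44, t=20→54, e=5→24.

50 24 40 44 54 24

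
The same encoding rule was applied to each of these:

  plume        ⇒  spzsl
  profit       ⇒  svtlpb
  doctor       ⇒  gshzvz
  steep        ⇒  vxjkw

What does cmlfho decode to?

In plume: p→s is +3, l→p is +4, u→z is +5, m→s is +6 — the shift increases by 1 each position. Letter i (0-indexed) is shifted by i+3, so successive shifts are 3, 4, 5, ….
Decoding cmlfho: c−3=z, m−4=i, l−5=g, f−6=z, h−7=a, o−8=g.

zigzag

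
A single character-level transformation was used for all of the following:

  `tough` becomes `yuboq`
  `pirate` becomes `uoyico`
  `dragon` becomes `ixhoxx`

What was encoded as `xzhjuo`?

stable

In tough: t→y is +5, o→u is +6, u→b is +7, g→o is +8 — the shift increases by 1 each position. The shift increases by 1 at each position, starting from +5: 5, 6, 7, ….
Decoding xzhjuo: x−5=s, z−6=t, h−7=a, j−8=b, u−9=l, o−10=e.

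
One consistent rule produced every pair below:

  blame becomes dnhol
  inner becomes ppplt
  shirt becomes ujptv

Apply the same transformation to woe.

The shift depends on letter class: consonant b→d is +2, but vowel a→h is +7. Vowels shift forward by 7 and consonants shift forward by 2.
For woe: w(cons)+2=y, o(vowel)+7=v, e(vowel)+7=l.

yvl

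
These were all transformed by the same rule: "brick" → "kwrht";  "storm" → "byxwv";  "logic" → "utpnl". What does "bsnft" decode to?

The shifts repeat in a cycle of length 2: positions 0,1,… shift by +9, +5, then the pattern repeats.
Undoing it on bsnft: b−9=s, s−5=n, n−9=e, f−5=a, t−9=k.

sneak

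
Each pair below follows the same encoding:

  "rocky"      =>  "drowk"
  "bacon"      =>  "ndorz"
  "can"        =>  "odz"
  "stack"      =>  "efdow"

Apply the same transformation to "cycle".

The shift depends on letter class: consonant r→d is +12, but vowel o→r is +3. The rule splits by letter class: vowels +3, consonants +12.
Applying it to cycle: c(cons)+12=o, y(cons)+12=k, c(cons)+12=o, l(cons)+12=x, e(vowel)+3=h.

okoxh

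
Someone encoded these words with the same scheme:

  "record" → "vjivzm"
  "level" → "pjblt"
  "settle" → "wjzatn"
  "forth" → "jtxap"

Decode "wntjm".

Each letter shifts forward by (position + 4), i.e. 4, 5, 6, … — the shift grows by one for each successive letter.
Reversing it on wntjm: w−4=s, n−5=i, t−6=n, j−7=c, m−8=e.

since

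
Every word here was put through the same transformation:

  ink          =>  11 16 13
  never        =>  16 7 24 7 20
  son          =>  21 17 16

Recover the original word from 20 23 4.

i is letter #9 and maps to 11: an offset of 2. The number is (letter's place in the alphabet, a=1) + 2.
Decoding 20 23 4: 20→(20−2)÷1=18=r, 23→(23−2)÷1=21=u, 4→(4−2)÷1=2=b.

rub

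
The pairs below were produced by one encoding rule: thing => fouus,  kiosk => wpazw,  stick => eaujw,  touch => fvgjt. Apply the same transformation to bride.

nyukq

Shifts by position in thing: pos 0: t→f (+12), pos 1: h→o (+7), pos 2: i→u (+12), pos 3: n→u (+7) — repeating every 2. It's a Vigenère-style cipher with numeric key [12,7]: position i shifts by key[i mod 2].
For bride: b+12=n, r+7=y, i+12=u, d+7=k, e+12=q.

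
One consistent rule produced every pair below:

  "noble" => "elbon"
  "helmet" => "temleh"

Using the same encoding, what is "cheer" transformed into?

reehc

The output letters match the input read backwards: noble reversed is elbon. The word is simply reversed.
On cheer: reverse → reehc.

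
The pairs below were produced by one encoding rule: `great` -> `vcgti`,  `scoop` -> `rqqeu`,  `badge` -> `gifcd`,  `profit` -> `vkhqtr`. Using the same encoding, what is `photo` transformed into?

qvqjr

The output letters match the input read backwards, each shifted +2: great reversed is taerg. Read the word backwards and shift each letter +2.
Applying it to photo: reverse → otohp; then shift: o+2=q, t+2=v, o+2=q, h+2=j, p+2=r.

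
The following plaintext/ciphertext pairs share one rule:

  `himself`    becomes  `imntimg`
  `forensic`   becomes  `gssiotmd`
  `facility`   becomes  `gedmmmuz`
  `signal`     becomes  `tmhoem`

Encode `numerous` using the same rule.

oynissyt

Vowels shift forward by 4 and consonants shift forward by 1.
For numerous: n(cons)+1=o, u(vowel)+4=y, m(cons)+1=n, e(vowel)+4=i, r(cons)+1=s, o(vowel)+4=s, u(vowel)+4=y, s(cons)+1=t.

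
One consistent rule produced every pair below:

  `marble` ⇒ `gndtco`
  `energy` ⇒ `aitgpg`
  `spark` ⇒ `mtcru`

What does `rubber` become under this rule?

tgddwt

The word is reversed, then every letter is shifted forward by 2.
On rubber: reverse → rebbur; then shift: r+2=t, e+2=g, b+2=d, b+2=d, u+2=w, r+2=t.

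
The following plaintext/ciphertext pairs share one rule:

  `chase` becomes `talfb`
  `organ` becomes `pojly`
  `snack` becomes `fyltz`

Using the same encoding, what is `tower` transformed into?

wpvbo

This is an affine cipher: with a=0,…,z=25, each position x becomes (17x+11) mod 26.
On tower: t(19)→17·19+11≡22=w; o(14)→17·14+11≡15=p; w(22)→17·22+11≡21=v; e(4)→17·4+11≡1=b; r(17)→17·17+11≡14=o (all mod 26).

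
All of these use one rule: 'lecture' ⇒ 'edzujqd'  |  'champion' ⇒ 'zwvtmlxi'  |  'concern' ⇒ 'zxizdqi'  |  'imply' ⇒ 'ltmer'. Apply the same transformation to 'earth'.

dvquw

l(11)→e(4) and e(4)→d(3) fit y≡15x+21 (mod 26); the inverse of 15 mod 26 is 7. Each letter's alphabet position (a=0..z=25) is mapped through 15·x+21 mod 26 — an affine cipher.
For earth: e(4)→15·4+21≡3=d; a(0)→15·0+21≡21=v; r(17)→15·17+21≡16=q; t(19)→15·19+21≡20=u; h(7)→15·7+21≡22=w (all mod 26).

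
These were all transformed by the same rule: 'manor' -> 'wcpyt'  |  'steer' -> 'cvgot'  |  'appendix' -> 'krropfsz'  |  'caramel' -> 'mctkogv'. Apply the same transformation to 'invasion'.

Shifts by position in manor: pos 0: m→w (+10), pos 1: a→c (+2), pos 2: n→p (+2), pos 3: o→y (+10), pos 4: r→t (+2) — repeating every 3. The shifts repeat in a cycle of length 3: positions 0,1,… shift by +10, +2, +2, then the pattern repeats.
On invasion: i+10=s, n+2=p, v+2=x, a+10=k, s+2=u, i+2=k, o+10=y, n+2=p.

spxkukyp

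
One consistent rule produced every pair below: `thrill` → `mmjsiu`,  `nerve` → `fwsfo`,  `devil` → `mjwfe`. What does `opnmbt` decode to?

The word is reversed, then every letter is shifted forward by 1.
Reversing it on opnmbt: shift back: o−1=n, p−1=o, n−1=m, m−1=l, b−1=a, t−1=s → nomlas; then reverse → salmon.

salmon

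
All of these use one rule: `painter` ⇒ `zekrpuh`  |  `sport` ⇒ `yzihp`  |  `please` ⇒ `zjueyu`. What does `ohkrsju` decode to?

This is an affine cipher: with a=0,…,z=25, each position x becomes (17x+4) mod 26.
Reversing it on ohkrsju: o(14)→23·(14−4)≡22=w; h(7)→23·(7−4)≡17=r; k(10)→23·(10−4)≡8=i; r(17)→23·(17−4)≡13=n; s(18)→23·(18−4)≡10=k; j(9)→23·(9−4)≡11=l; u(20)→23·(20−4)≡4=e (all mod 26).

wrinkle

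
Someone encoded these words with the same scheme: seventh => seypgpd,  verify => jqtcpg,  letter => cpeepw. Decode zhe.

The output letters match the input read backwards, each shifted +11: seventh reversed is htneves. Read the word backwards and shift each letter +11.
Decoding zhe: shift back: z−11=o, h−11=w, e−11=t → owt; then reverse → two.

two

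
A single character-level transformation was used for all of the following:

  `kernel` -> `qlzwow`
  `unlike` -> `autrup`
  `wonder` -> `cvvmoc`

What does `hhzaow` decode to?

In kernel: k→q is +6, e→l is +7, r→z is +8, n→w is +9 — the shift increases by 1 each position. Letter i (0-indexed) is shifted by i+6, so successive shifts are 6, 7, 8, ….
Undoing it on hhzaow: h−6=b, h−7=a, z−8=r, a−9=r, o−10=e, w−11=l.

barrel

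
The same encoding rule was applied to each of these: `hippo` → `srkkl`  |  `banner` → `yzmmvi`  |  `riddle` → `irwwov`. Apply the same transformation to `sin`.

hrm

Each pair mirrors across the alphabet (h↔s, i↔r, p↔k): positions sum to 25. Letters are reflected about the middle of the alphabet (position → 25−position): Atbash.
Applying it to sin: s↔h, i↔r, n↔m.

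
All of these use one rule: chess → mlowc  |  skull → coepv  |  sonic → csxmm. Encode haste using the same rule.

recxo

Shifts by position in chess: pos 0: c→m (+10), pos 1: h→l (+4), pos 2: e→o (+10), pos 3: s→w (+4) — repeating every 2. It's a Vigenère-style cipher with numeric key [10,4]: position i shifts by key[i mod 2].
Applying it to haste: h+10=r, a+4=e, s+10=c, t+4=x, e+10=o.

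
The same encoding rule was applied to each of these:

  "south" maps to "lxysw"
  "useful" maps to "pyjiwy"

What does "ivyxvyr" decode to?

The output letters match the input read backwards, each shifted +4: south reversed is htuos. Read the word backwards and shift each letter +4.
Decoding ivyxvyr: shift back: i−4=e, v−4=r, y−4=u, x−4=t, v−4=r, y−4=u, r−4=n → erutrun; then reverse → nurture.

nurture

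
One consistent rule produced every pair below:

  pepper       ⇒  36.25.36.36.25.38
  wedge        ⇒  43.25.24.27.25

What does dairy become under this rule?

24.21.29.38.45

p is letter #16 and maps to 36: an offset of 20. Letters become their 1-based position plus 20 (so a→21, b→22, …).
On dairy: d=4→24, a=1→21, i=9→29, r=18→38, y=25→45.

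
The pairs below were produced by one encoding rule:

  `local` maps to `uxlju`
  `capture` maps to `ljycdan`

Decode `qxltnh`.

Compare letters: l→u is +9, o→x is +9, c→l is +9 — a constant shift. This is a Caesar cipher with shift 9.
Undoing it on qxltnh: q−9=h, x−9=o, l−9=c, t−9=k, n−9=e, h−9=y.

hockey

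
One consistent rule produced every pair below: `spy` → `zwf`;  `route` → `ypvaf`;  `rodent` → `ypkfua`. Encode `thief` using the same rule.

The shift depends on letter class: consonant s→z is +7, but vowel o→p is +1. The rule splits by letter class: vowels +1, consonants +7.
Applying it to thief: t(cons)+7=a, h(cons)+7=o, i(vowel)+1=j, e(vowel)+1=f, f(cons)+7=m.

aojfm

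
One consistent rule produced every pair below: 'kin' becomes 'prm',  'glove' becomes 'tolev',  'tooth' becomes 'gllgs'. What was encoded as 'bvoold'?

Each pair mirrors across the alphabet (k↔p, i↔r, n↔m): positions sum to 25. Each letter is replaced by its mirror in the alphabet: a↔z, b↔y, c↔x, and so on (the Atbash cipher).
Decoding bvoold: b↔y, v↔e, o↔l, o↔l, l↔o, d↔w.

yellow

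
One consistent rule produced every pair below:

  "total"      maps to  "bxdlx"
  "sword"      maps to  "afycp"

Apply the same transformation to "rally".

zjvwk

In total: t→b is +8, o→x is +9, t→d is +10, a→l is +11 — the shift increases by 1 each position. The shift increases by 1 at each position, starting from +8: 8, 9, 10, ….
On rally: r+8=z, a+9=j, l+10=v, l+11=w, y+12=k.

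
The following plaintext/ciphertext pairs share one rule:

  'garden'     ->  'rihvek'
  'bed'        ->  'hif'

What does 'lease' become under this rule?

The output letters match the input read backwards, each shifted +4: garden reversed is nedrag. Read the word backwards and shift each letter +4.
Applying it to lease: reverse → esael; then shift: e+4=i, s+4=w, a+4=e, e+4=i, l+4=p.

iweip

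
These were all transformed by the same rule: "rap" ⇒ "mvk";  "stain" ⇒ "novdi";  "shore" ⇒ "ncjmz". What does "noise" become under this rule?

ijdnz

This is a Caesar cipher with shift 21.
On noise: n+21=i, o+21=j, i+21=d, s+21=n, e+21=z.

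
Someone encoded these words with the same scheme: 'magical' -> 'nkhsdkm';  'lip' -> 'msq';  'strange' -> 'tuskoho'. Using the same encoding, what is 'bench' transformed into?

The shift depends on letter class: consonant m→n is +1, but vowel a→k is +10. Two shifts are in play — +10 for a/e/i/o/u, +1 for every other letter.
For bench: b(cons)+1=c, e(vowel)+10=o, n(cons)+1=o, c(cons)+1=d, h(cons)+1=i.

coodi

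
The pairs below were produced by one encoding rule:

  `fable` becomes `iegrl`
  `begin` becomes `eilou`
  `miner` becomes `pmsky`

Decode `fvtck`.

In fable: f→i is +3, a→e is +4, b→g is +5, l→r is +6 — the shift increases by 1 each position. Letter i (0-indexed) is shifted by i+3, so successive shifts are 3, 4, 5, ….
Undoing it on fvtck: f−3=c, v−4=r, t−5=o, c−6=w, k−7=d.

crowd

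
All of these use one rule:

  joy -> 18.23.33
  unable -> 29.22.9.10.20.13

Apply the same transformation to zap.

j is letter #10 and maps to 18: an offset of 8. The number is (letter's place in the alphabet, a=1) + 8.
Applying it to zap: z=26→34, a=1→9, p=16→24.

34.9.24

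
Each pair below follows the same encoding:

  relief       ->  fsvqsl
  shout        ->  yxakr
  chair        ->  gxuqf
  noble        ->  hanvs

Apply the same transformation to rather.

r(17)→f(5) and e(4)→s(18) fit y≡19x+20 (mod 26); the inverse of 19 mod 26 is 11. This is an affine cipher: with a=0,…,z=25, each position x becomes (19x+20) mod 26.
Applying it to rather: r(17)→19·17+20≡5=f; a(0)→19·0+20≡20=u; t(19)→19·19+20≡17=r; h(7)→19·7+20≡23=x; e(4)→19·4+20≡18=s; r(17)→19·17+20≡5=f (all mod 26).

furxsf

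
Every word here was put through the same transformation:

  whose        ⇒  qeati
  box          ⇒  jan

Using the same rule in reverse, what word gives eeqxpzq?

The output letters match the input read backwards, each shifted +12: whose reversed is esohw. The word is reversed, then every letter is shifted forward by 12.
Reversing it on eeqxpzq: shift back: e−12=s, e−12=s, q−12=e, x−12=l, p−12=d, z−12=n, q−12=e → sseldne; then reverse → endless.

endless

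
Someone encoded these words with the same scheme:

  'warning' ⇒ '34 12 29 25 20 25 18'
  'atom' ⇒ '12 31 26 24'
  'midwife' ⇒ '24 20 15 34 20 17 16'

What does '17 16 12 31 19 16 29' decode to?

w is letter #23 and maps to 34: an offset of 11. The number is (letter's place in the alphabet, a=1) + 11.
Decoding 17 16 12 31 19 16 29: 17→(17−11)÷1=6=f, 16→(16−11)÷1=5=e, 12→(12−11)÷1=1=a, 31→(31−11)÷1=20=t, 19→(19−11)÷1=8=h, 16→(16−11)÷1=5=e, 29→(29−11)÷1=18=r.

feather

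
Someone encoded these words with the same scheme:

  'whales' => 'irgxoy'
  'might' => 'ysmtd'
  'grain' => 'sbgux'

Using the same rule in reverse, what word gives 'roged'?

feast

Shifts by position in whales: pos 0: w→i (+12), pos 1: h→r (+10), pos 2: a→g (+6), pos 3: l→x (+12), pos 4: e→o (+10), pos 5: s→y (+6) — repeating every 3. It's a Vigenère-style cipher with numeric key [12,10,6]: position i shifts by key[i mod 3].
Reversing it on roged: r−12=f, o−10=e, g−6=a, e−12=s, d−10=t.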